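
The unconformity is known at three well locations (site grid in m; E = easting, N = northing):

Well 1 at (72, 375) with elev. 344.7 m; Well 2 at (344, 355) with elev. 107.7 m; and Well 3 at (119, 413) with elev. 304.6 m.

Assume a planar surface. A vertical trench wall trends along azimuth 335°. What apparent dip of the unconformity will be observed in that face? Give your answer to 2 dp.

21.12°

Two edge vectors: Well 1→Well 2 = (272, -20, -237), Well 1→Well 3 = (47, 38, -40.1).
Normal n = (Well 1→Well 2) × (Well 1→Well 3) = (9808, -231.8, 11276).
So ∂z/∂E = −n_x/n_z = −0.86981 and ∂z/∂N = −n_y/n_z = 0.02056.
Unit vector along 335° is (sin 335°, cos 335°) = (-0.4226, 0.9063).
Slope in that direction = a·(-0.4226) + b·(0.9063) = 0.38623.
Apparent dip = arctan|0.38623| = 21.12° (true dip is 41.0°, so apparent ≤ true as expected).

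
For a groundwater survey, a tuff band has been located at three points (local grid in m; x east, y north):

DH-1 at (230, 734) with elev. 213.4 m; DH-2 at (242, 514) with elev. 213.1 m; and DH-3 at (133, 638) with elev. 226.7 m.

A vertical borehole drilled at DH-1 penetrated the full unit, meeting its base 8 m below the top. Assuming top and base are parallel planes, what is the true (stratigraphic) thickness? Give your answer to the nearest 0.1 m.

7.9 m

Let the plane be z = a·x + b·y + c.
DH-2−DH-1: 12a − 220b = −0.3;  DH-3−DH-1: −97a − 96b = 13.3.
Solving gives a = −0.13137, b = −0.00580.
|∇z| = √(a²+b²) = 0.13150, so dip δ = arctan(0.13150) = 7.49°.
True thickness = vertical thickness × cos δ = 8 × cos 7.49° = 7.9 m.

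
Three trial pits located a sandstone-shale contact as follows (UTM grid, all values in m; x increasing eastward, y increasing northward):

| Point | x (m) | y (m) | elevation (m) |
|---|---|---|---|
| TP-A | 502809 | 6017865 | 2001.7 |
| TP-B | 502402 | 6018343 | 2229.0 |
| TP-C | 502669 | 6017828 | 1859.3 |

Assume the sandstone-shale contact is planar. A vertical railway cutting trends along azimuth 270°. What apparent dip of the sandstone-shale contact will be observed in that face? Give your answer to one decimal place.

Two edge vectors: TP-A→TP-B = (-407, 478, 227.3), TP-A→TP-C = (-140, -37, -142.4).
Normal n = (TP-A→TP-B) × (TP-A→TP-C) = (-59657.1, -89778.8, 81979).
So ∂z/∂x = −n_x/n_z = 0.72771 and ∂z/∂y = −n_y/n_z = 1.09514.
Unit vector along 270° is (sin 270°, cos 270°) = (-1.0000, -0.0000).
Slope in that direction = a·(-1.0000) + b·(-0.0000) = −0.72771.
Apparent dip = arctan|0.72771| = 36.0° (true dip is 52.7°, so apparent ≤ true as expected).

36.0°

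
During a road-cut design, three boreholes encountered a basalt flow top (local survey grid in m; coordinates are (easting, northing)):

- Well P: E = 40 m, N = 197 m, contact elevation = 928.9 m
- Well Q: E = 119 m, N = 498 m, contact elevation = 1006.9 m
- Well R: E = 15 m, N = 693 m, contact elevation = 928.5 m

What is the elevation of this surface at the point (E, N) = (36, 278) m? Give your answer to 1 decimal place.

Two edge vectors: Well P→Well Q = (79, 301, 78), Well P→Well R = (-25, 496, -0.4).
Normal n = (Well P→Well Q) × (Well P→Well R) = (-38808.4, -1918.4, 46709).
So ∂z/∂E = −n_x/n_z = 0.83085 and ∂z/∂N = −n_y/n_z = 0.04107.
Intercept c from Well P: 928.9 − 33.23 − 8.09 = 887.57.
At (36, 278): z = 29.9 + 11.4 + 887.57 = 928.9 m.

928.9 m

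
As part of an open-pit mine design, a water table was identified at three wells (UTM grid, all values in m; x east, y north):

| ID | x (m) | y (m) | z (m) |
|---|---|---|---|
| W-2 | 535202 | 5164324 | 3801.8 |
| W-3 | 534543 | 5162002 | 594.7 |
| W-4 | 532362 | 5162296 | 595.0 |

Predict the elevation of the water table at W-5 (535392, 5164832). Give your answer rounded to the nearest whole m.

4512 m

Two edge vectors: W-2→W-3 = (-659, -2322, -3207.1), W-2→W-4 = (-2840, -2028, -3206.8).
Normal n = (W-2→W-3) × (W-2→W-4) = (942190.8, 6994882.8, -5258028).
So ∂z/∂x = −n_x/n_z = 0.17919091 and ∂z/∂y = −n_y/n_z = 1.33032437.
Intercept c from W-2: 3801.8 − 95903.33 − 6870226.08 = −6962327.62.
At (535392, 5164832): z = 95937.4 + 6870901.9 − 6962327.62 = 4511.7 m.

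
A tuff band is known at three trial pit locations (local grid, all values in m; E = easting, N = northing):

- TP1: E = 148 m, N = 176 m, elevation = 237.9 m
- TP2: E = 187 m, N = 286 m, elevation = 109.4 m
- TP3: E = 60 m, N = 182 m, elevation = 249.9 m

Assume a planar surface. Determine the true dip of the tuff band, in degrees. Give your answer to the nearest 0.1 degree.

48.1°

Two edge vectors: TP1→TP2 = (39, 110, -128.5), TP1→TP3 = (-88, 6, 12).
Normal n = (TP1→TP2) × (TP1→TP3) = (2091, 10840, 9914).
So ∂z/∂E = −n_x/n_z = −0.21091 and ∂z/∂N = −n_y/n_z = −1.09340.
Gradient magnitude |∇z| = √(a² + b²) = √(0.04448 + 1.19553) = 1.11356.
True dip = arctan(1.11356) = 48.1°, dipping toward N (azimuth ≈ 011°).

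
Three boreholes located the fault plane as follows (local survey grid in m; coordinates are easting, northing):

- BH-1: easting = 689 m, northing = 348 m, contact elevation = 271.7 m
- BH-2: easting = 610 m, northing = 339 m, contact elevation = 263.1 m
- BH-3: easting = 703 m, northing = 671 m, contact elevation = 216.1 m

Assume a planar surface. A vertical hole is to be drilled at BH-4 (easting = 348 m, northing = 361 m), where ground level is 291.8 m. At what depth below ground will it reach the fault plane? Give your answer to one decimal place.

Let the plane be z = a·easting + b·northing + c.
BH-2−BH-1: −79a − 9b = −8.6;  BH-3−BH-1: 14a + 323b = −55.6.
Solving gives a = 0.12911, b = −0.17773.
Then c = 271.7 − a·689 − b·348 = 244.59.
At (348, 361): z_contact = 44.93 − 64.16 + 244.59 = 225.36 m.
Depth below ground = 291.8 − 225.36 = 66.4 m.

66.4 m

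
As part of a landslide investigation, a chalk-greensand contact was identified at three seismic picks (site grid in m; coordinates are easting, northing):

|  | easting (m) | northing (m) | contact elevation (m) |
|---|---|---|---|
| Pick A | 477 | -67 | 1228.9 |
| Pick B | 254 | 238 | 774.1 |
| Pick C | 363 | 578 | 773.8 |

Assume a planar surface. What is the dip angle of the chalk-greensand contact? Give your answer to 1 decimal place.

56.1°

Two edge vectors: Pick A→Pick B = (-223, 305, -454.8), Pick A→Pick C = (-114, 645, -455.1).
Normal n = (Pick A→Pick B) × (Pick A→Pick C) = (154540.5, -49640.1, -109065).
So ∂z/∂easting = −n_x/n_z = 1.41696 and ∂z/∂northing = −n_y/n_z = −0.45514.
Gradient magnitude |∇z| = √(a² + b²) = √(2.00777 + 0.20715) = 1.48826.
True dip = arctan(1.48826) = 56.1°, dipping toward WNW (azimuth ≈ 288°).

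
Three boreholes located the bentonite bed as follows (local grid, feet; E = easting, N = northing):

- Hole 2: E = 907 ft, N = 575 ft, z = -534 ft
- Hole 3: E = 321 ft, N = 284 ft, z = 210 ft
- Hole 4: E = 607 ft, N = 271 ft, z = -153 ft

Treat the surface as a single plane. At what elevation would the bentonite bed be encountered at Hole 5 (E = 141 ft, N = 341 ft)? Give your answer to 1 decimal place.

438.4 ft

Let the plane be z = a·E + b·N + c.
Hole 3−Hole 2: −586a − 291b = 744;  Hole 4−Hole 2: −300a − 304b = 381.
Solving gives a = −1.26926, b = −0.00073.
Then c = -534 − a·907 − b·575 = 617.64.
At (141, 341): z = −179.0 − 0.2 + 617.64 = 438.4 ft.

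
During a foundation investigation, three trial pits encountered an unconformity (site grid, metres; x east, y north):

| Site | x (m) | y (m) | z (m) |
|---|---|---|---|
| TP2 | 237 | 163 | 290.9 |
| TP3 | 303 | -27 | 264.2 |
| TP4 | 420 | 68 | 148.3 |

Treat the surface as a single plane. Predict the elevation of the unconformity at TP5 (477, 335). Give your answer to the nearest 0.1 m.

56.8 m

Let the plane be z = a·x + b·y + c.
TP3−TP2: 66a − 190b = −26.7;  TP4−TP2: 183a − 95b = −142.6.
Solving gives a = −0.86167, b = −0.15879.
Then c = 290.9 − a·237 − b·163 = 521.00.
At (477, 335): z = −411.0 − 53.2 + 521.00 = 56.8 m.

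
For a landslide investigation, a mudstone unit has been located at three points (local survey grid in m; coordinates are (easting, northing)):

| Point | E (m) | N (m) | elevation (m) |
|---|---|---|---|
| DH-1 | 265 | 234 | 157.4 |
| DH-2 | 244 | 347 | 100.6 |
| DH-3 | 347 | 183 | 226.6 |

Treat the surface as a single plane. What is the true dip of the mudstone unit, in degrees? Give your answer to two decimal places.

Let the plane be z = a·E + b·N + c.
DH-2−DH-1: −21a + 113b = −56.8;  DH-3−DH-1: 82a − 51b = 69.2.
Solving gives a = 0.60071, b = −0.39102.
Gradient magnitude |∇z| = √(a² + b²) = √(0.36085 + 0.15290) = 0.71676.
True dip = arctan(0.71676) = 35.63°, dipping toward WNW (azimuth ≈ 303°).

35.63°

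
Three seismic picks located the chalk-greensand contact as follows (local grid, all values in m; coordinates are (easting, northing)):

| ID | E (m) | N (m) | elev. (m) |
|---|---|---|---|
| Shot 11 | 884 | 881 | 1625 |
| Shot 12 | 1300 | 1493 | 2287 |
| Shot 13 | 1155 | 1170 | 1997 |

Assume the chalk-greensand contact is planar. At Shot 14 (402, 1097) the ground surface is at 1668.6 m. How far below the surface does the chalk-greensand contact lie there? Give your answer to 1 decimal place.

310.9 m

Let the plane be z = a·E + b·N + c.
Shot 12−Shot 11: 416a + 612b = 662;  Shot 13−Shot 11: 271a + 289b = 372.
Solving gives a = 0.796572, b = 0.540238.
Then c = 1625 − a·884 − b·881 = 444.88.
At (402, 1097): z_contact = 320.22 + 592.64 + 444.88 = 1357.74 m.
Depth below ground = 1668.6 − 1357.74 = 310.9 m.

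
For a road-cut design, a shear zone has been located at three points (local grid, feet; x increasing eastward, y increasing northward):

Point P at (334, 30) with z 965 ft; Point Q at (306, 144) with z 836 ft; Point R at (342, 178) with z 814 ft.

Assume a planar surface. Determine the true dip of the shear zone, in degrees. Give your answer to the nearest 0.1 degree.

47.8°

Let the plane be z = a·x + b·y + c.
Point Q−Point P: −28a + 114b = −129;  Point R−Point P: 8a + 148b = −151.
Solving gives a = 0.37144, b = −1.04035.
Gradient magnitude |∇z| = √(a² + b²) = √(0.13797 + 1.08232) = 1.10467.
True dip = arctan(1.10467) = 47.8°, dipping toward NNW (azimuth ≈ 340°).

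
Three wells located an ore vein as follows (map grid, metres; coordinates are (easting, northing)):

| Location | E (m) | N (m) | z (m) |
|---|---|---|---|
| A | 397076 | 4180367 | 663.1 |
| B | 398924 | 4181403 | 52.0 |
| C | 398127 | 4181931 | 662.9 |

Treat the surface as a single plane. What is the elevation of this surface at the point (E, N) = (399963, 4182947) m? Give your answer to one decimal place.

Let the plane be z = a·E + b·N + c.
B−A: 1848a + 1036b = −611.1;  C−A: 1051a + 1564b = −0.2.
Solving gives a = −0.530439716, b = 0.356324899.
Then c = 663.1 − a·397076 − b·4180367 = −1278280.87.
At (399963, 4182947): z = −212156.3 + 1490488.2 − 1278280.87 = 51.0 m.

51.0 m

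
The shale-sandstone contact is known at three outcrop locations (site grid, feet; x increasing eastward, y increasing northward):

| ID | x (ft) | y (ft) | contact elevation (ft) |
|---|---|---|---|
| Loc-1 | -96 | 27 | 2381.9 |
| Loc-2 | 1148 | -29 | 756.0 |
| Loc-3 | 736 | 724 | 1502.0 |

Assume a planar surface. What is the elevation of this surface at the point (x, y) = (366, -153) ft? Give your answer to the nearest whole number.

1733 ft

Two edge vectors: Loc-1→Loc-2 = (1244, -56, -1625.9), Loc-1→Loc-3 = (832, 697, -879.9).
Normal n = (Loc-1→Loc-2) × (Loc-1→Loc-3) = (1182526.7, -258153.2, 913660).
So ∂z/∂x = −n_x/n_z = −1.29427 and ∂z/∂y = −n_y/n_z = 0.28255.
Intercept c from Loc-1: 2381.9 − 124.25 − 7.63 = 2250.02.
At (366, -153): z = −473.7 − 43.2 + 2250.02 = 1733.1 ft.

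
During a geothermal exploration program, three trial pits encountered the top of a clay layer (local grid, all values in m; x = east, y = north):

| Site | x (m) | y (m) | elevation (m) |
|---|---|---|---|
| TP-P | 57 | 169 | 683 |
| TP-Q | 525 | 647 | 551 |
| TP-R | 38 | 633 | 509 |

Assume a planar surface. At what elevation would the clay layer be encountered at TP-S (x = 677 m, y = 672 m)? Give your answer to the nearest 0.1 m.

Let the plane be z = a·x + b·y + c.
TP-Q−TP-P: 468a + 478b = −132;  TP-R−TP-P: −19a + 464b = −174.
Solving gives a = 0.09691, b = −0.37103.
Then c = 683 − a·57 − b·169 = 740.18.
At (677, 672): z = 65.6 − 249.3 + 740.18 = 556.5 m.

556.5 m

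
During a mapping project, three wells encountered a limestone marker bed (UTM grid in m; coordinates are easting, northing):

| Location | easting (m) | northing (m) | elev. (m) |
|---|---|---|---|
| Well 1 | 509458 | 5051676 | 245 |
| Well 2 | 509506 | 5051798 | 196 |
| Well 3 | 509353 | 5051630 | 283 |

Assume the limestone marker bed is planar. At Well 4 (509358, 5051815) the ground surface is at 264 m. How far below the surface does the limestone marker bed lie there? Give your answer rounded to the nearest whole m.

40 m

Let the plane be z = a·easting + b·northing + c.
Well 2−Well 1: 48a + 122b = −49;  Well 3−Well 1: −105a − 46b = 38.
Solving gives a = −0.22467459, b = −0.31324278.
Then c = 245 − a·509458 − b·5051676 = 1697108.32.
At (509358, 5051815): z_contact = −114439.8 − 1582444.6 + 1697108.32 = 223.9 m.
Depth below ground = 264 − 223.9 = 40 m.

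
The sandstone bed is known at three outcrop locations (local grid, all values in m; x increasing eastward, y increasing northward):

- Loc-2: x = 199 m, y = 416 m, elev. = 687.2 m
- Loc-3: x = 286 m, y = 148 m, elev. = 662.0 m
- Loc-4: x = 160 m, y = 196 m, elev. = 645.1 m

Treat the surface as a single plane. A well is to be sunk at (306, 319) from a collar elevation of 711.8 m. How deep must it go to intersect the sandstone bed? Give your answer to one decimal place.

19.1 m

Two edge vectors: Loc-2→Loc-3 = (87, -268, -25.2), Loc-2→Loc-4 = (-39, -220, -42.1).
Normal n = (Loc-2→Loc-3) × (Loc-2→Loc-4) = (5738.8, 4645.5, -29592).
So ∂z/∂x = −n_x/n_z = 0.19393 and ∂z/∂y = −n_y/n_z = 0.15698.
Intercept c from Loc-2: 687.2 − 38.59 − 65.31 = 583.30.
At (306, 319): z_contact = 59.34 + 50.08 + 583.30 = 692.72 m.
Depth below ground = 711.8 − 692.72 = 19.1 m.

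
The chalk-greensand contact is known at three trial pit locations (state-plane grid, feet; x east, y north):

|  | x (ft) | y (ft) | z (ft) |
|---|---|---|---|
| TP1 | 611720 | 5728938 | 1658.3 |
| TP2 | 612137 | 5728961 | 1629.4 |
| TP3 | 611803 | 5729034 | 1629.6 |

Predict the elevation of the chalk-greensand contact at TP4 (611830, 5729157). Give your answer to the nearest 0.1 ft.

Let the plane be z = a·x + b·y + c.
TP2−TP1: 417a + 23b = −28.9;  TP3−TP1: 83a + 96b = −28.7.
Solving gives a = −0.055459959, b = −0.251008577.
Then c = 1658.3 − a·611720 − b·5728938 = 1473596.84.
At (611830, 5729157): z = −33932.1 − 1438067.5 + 1473596.84 = 1597.2 ft.

1597.2 ft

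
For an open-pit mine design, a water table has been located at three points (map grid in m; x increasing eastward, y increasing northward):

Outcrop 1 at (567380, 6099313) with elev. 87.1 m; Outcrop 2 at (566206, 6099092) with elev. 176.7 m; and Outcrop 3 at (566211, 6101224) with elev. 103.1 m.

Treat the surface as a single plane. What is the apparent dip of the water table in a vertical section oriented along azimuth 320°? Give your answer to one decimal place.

1.1°

Let the plane be z = a·x + b·y + c.
Outcrop 2−Outcrop 1: −1174a − 221b = 89.6;  Outcrop 3−Outcrop 1: −1169a + 1911b = 16.
Solving gives a = −0.06985, b = −0.03436.
Unit vector along 320° is (sin 320°, cos 320°) = (-0.6428, 0.7660).
Slope in that direction = a·(-0.6428) + b·(0.7660) = 0.01858.
Apparent dip = arctan|0.01858| = 1.1° (true dip is 4.5°, so apparent ≤ true as expected).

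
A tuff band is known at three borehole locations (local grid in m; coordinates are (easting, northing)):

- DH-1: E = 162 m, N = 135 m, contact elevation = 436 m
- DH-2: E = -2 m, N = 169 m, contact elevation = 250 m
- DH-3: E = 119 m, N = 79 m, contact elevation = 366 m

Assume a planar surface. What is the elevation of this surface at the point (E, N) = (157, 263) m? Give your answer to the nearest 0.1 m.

Two edge vectors: DH-1→DH-2 = (-164, 34, -186), DH-1→DH-3 = (-43, -56, -70).
Normal n = (DH-1→DH-2) × (DH-1→DH-3) = (-12796, -3482, 10646).
So ∂z/∂E = −n_x/n_z = 1.20195 and ∂z/∂N = −n_y/n_z = 0.32707.
Intercept c from DH-1: 436 − 194.72 − 44.15 = 197.13.
At (157, 263): z = 188.7 + 86.0 + 197.13 = 471.9 m.

471.9 m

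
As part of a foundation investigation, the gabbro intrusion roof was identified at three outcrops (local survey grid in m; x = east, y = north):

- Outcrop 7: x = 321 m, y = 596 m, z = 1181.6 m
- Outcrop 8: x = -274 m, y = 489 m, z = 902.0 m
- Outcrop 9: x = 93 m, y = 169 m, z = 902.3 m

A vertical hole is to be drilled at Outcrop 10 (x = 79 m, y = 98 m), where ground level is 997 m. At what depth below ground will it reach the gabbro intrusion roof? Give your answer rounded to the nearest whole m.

132 m

Two edge vectors: Outcrop 7→Outcrop 8 = (-595, -107, -279.6), Outcrop 7→Outcrop 9 = (-228, -427, -279.3).
Normal n = (Outcrop 7→Outcrop 8) × (Outcrop 7→Outcrop 9) = (-89504.1, -102434.7, 229669).
So ∂z/∂x = −n_x/n_z = 0.38971 and ∂z/∂y = −n_y/n_z = 0.44601.
Intercept c from Outcrop 7: 1181.6 − 125.10 − 265.82 = 790.68.
At (79, 98): z_contact = 30.8 + 43.7 + 790.68 = 865.2 m.
Depth below ground = 997 − 865.2 = 132 m.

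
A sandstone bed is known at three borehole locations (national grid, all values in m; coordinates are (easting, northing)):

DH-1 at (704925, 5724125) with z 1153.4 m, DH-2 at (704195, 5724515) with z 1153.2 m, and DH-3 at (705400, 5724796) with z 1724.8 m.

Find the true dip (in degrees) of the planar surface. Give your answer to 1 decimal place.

35.0°

Two edge vectors: DH-1→DH-2 = (-730, 390, -0.2), DH-1→DH-3 = (475, 671, 571.4).
Normal n = (DH-1→DH-2) × (DH-1→DH-3) = (222980.2, 417027, -675080).
So ∂z/∂E = −n_x/n_z = 0.33030 and ∂z/∂N = −n_y/n_z = 0.61774.
Gradient magnitude |∇z| = √(a² + b²) = √(0.10910 + 0.38161) = 0.70051.
True dip = arctan(0.70051) = 35.0°, dipping toward SSW (azimuth ≈ 208°).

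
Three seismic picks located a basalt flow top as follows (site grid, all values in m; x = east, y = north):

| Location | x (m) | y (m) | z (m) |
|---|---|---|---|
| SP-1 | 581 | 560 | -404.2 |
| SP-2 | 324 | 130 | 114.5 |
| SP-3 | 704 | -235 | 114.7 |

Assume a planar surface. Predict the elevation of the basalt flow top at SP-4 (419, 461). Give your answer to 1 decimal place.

-209.1 m

Let the plane be z = a·x + b·y + c.
SP-2−SP-1: −257a − 430b = 518.7;  SP-3−SP-1: 123a − 795b = 518.9.
Solving gives a = −0.73575, b = −0.76654.
Then c = -404.2 − a·581 − b·560 = 452.53.
At (419, 461): z = −308.3 − 353.4 + 452.53 = -209.1 m.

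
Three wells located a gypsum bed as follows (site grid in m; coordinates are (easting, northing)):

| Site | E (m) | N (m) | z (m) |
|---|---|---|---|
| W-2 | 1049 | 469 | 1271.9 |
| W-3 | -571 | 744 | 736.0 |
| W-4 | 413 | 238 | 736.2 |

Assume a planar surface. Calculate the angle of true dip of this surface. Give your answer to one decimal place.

47.2°

Two edge vectors: W-2→W-3 = (-1620, 275, -535.9), W-2→W-4 = (-636, -231, -535.7).
Normal n = (W-2→W-3) × (W-2→W-4) = (-271110.4, -527001.6, 549120).
So ∂z/∂E = −n_x/n_z = 0.49372 and ∂z/∂N = −n_y/n_z = 0.95972.
Gradient magnitude |∇z| = √(a² + b²) = √(0.24376 + 0.92106) = 1.07927.
True dip = arctan(1.07927) = 47.2°, dipping toward SSW (azimuth ≈ 207°).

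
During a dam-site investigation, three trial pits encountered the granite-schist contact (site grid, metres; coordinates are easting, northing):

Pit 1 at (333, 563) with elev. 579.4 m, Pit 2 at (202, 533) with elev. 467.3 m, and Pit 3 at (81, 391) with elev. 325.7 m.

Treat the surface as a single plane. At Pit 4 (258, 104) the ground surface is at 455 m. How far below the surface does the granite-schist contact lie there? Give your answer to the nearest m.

87 m

Two edge vectors: Pit 1→Pit 2 = (-131, -30, -112.1), Pit 1→Pit 3 = (-252, -172, -253.7).
Normal n = (Pit 1→Pit 2) × (Pit 1→Pit 3) = (-11670.2, -4985.5, 14972).
So ∂z/∂easting = −n_x/n_z = 0.77947 and ∂z/∂northing = −n_y/n_z = 0.33299.
Intercept c from Pit 1: 579.4 − 259.56 − 187.47 = 132.36.
At (258, 104): z_contact = 201.1 + 34.6 + 132.36 = 368.1 m.
Depth below ground = 455 − 368.1 = 87 m.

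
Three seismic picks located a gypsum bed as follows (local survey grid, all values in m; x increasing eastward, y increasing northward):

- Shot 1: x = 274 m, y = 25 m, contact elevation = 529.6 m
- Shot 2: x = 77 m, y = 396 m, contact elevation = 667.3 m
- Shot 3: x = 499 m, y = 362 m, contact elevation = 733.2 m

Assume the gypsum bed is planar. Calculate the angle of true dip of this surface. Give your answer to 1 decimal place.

Let the plane be z = a·x + b·y + c.
Shot 2−Shot 1: −197a + 371b = 137.7;  Shot 3−Shot 1: 225a + 337b = 203.6.
Solving gives a = 0.19438, b = 0.47437.
Gradient magnitude |∇z| = √(a² + b²) = √(0.03778 + 0.22503) = 0.51266.
True dip = arctan(0.51266) = 27.1°, dipping toward SSW (azimuth ≈ 202°).

27.1°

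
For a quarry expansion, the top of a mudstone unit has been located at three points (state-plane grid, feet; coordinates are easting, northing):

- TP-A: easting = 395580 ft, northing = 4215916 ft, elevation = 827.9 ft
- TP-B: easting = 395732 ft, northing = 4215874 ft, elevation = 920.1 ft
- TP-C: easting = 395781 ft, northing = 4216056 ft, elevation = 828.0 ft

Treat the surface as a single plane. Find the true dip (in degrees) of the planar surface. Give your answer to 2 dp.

37.22°

Let the plane be z = a·easting + b·northing + c.
TP-B−TP-A: 152a − 42b = 92.2;  TP-C−TP-A: 201a + 140b = 0.1.
Solving gives a = 0.43443, b = −0.62301.
Gradient magnitude |∇z| = √(a² + b²) = √(0.18873 + 0.38814) = 0.75952.
True dip = arctan(0.75952) = 37.22°, dipping toward NW (azimuth ≈ 325°).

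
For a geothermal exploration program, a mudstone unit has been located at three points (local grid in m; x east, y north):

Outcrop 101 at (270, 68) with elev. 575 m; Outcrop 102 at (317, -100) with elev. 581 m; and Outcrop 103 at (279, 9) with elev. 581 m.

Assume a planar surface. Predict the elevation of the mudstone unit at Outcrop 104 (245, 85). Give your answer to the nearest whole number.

585 m

Let the plane be z = a·x + b·y + c.
Outcrop 102−Outcrop 101: 47a − 168b = 6;  Outcrop 103−Outcrop 101: 9a − 59b = 6.
Solving gives a = −0.51864, b = −0.18081.
Then c = 575 − a·270 − b·68 = 727.33.
At (245, 85): z = −127.1 − 15.4 + 727.33 = 584.9 m.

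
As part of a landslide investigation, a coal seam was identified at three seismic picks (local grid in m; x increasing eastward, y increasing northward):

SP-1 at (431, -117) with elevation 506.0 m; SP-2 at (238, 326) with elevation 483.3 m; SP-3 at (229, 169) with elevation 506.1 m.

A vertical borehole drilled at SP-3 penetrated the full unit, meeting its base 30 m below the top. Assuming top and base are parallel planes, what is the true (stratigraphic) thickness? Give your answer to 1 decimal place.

Let the plane be z = a·x + b·y + c.
SP-2−SP-1: −193a + 443b = −22.7;  SP-3−SP-1: −202a + 286b = 0.1.
Solving gives a = −0.19064, b = −0.13429.
|∇z| = √(a²+b²) = 0.23319, so dip δ = arctan(0.23319) = 13.13°.
True thickness = vertical thickness × cos δ = 30 × cos 13.13° = 29.2 m.

29.2 m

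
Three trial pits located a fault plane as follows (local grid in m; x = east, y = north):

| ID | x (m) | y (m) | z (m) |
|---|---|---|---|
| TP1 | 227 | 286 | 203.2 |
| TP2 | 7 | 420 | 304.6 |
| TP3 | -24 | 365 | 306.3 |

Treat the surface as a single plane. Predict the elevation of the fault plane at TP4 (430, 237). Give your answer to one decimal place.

Let the plane be z = a·x + b·y + c.
TP2−TP1: −220a + 134b = 101.4;  TP3−TP1: −251a + 79b = 103.1.
Solving gives a = −0.35713, b = 0.17038.
Then c = 203.2 − a·227 − b·286 = 235.54.
At (430, 237): z = −153.6 + 40.4 + 235.54 = 122.4 m.

122.4 m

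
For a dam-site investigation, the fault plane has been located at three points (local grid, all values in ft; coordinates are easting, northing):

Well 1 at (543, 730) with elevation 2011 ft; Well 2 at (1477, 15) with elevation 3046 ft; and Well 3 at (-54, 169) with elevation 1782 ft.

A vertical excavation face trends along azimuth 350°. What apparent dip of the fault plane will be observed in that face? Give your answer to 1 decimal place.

29.0°

Two edge vectors: Well 1→Well 2 = (934, -715, 1035), Well 1→Well 3 = (-597, -561, -229).
Normal n = (Well 1→Well 2) × (Well 1→Well 3) = (744370, -404009, -950829).
So ∂z/∂easting = −n_x/n_z = 0.78286 and ∂z/∂northing = −n_y/n_z = −0.42490.
Unit vector along 350° is (sin 350°, cos 350°) = (-0.1736, 0.9848).
Slope in that direction = a·(-0.1736) + b·(0.9848) = −0.55439.
Apparent dip = arctan|0.55439| = 29.0° (true dip is 41.7°, so apparent ≤ true as expected).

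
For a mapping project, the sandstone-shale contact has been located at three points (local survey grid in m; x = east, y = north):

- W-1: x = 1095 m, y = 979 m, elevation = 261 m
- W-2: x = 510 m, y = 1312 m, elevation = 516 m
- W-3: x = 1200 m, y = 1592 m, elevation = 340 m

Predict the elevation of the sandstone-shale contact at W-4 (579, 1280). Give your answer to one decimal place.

Let the plane be z = a·x + b·y + c.
W-2−W-1: −585a + 333b = 255;  W-3−W-1: 105a + 613b = 79.
Solving gives a = −0.330330, b = 0.185456.
Then c = 261 − a·1095 − b·979 = 441.15.
At (579, 1280): z = −191.3 + 237.4 + 441.15 = 487.3 m.

487.3 m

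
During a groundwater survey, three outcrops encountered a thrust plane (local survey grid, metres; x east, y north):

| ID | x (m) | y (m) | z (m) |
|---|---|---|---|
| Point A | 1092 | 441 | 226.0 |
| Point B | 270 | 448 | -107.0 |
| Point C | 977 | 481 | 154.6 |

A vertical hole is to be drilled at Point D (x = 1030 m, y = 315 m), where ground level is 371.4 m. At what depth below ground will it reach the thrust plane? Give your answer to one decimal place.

90.1 m

Let the plane be z = a·x + b·y + c.
Point B−Point A: −822a + 7b = −333;  Point C−Point A: −115a + 40b = −71.4.
Solving gives a = 0.399694, b = −0.635878.
Then c = 226 − a·1092 − b·441 = 69.96.
At (1030, 315): z_contact = 411.69 − 200.30 + 69.96 = 281.34 m.
Depth below ground = 371.4 − 281.34 = 90.1 m.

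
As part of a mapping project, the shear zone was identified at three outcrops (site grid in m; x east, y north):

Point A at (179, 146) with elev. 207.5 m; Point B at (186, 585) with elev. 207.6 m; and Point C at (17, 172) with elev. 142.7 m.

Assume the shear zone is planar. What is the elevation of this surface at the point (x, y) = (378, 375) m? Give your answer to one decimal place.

285.5 m

Two edge vectors: Point A→Point B = (7, 439, 0.1), Point A→Point C = (-162, 26, -64.8).
Normal n = (Point A→Point B) × (Point A→Point C) = (-28449.8, 437.4, 71300).
So ∂z/∂x = −n_x/n_z = 0.39902 and ∂z/∂y = −n_y/n_z = −0.00613.
Intercept c from Point A: 207.5 − 71.42 + 0.90 = 136.97.
At (378, 375): z = 150.8 − 2.3 + 136.97 = 285.5 m.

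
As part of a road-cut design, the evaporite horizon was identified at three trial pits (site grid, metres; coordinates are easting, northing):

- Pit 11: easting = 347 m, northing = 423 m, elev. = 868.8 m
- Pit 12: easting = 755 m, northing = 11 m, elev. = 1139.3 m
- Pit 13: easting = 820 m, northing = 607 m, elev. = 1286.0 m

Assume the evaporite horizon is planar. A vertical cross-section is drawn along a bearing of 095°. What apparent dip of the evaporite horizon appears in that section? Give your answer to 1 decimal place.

38.8°

Let the plane be z = a·easting + b·northing + c.
Pit 12−Pit 11: 408a − 412b = 270.5;  Pit 13−Pit 11: 473a + 184b = 417.2.
Solving gives a = 0.82112, b = 0.15659.
Unit vector along 095° is (sin 95°, cos 95°) = (0.9962, -0.0872).
Slope in that direction = a·(0.9962) + b·(-0.0872) = 0.80434.
Apparent dip = arctan|0.80434| = 38.8° (true dip is 39.9°, so apparent ≤ true as expected).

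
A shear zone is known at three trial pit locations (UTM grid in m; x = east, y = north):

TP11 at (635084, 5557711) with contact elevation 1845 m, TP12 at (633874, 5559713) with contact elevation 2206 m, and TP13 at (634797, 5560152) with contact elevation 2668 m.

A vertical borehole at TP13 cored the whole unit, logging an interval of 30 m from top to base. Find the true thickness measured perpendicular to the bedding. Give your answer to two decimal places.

26.89 m

Let the plane be z = a·x + b·y + c.
TP12−TP11: −1210a + 2002b = 361;  TP13−TP11: −287a + 2441b = 823.
Solving gives a = 0.32217, b = 0.37504.
|∇z| = √(a²+b²) = 0.49441, so dip δ = arctan(0.49441) = 26.31°.
True thickness = vertical thickness × cos δ = 30 × cos 26.31° = 26.89 m.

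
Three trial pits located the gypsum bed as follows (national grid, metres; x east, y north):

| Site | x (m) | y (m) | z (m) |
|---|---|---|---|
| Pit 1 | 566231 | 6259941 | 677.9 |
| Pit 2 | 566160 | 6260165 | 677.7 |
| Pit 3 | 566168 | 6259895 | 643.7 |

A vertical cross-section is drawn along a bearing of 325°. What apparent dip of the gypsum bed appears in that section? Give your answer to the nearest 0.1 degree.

7.9°

Two edge vectors: Pit 1→Pit 2 = (-71, 224, -0.2), Pit 1→Pit 3 = (-63, -46, -34.2).
Normal n = (Pit 1→Pit 2) × (Pit 1→Pit 3) = (-7670, -2415.6, 17378).
So ∂z/∂x = −n_x/n_z = 0.44136 and ∂z/∂y = −n_y/n_z = 0.13900.
Unit vector along 325° is (sin 325°, cos 325°) = (-0.5736, 0.8192).
Slope in that direction = a·(-0.5736) + b·(0.8192) = −0.13929.
Apparent dip = arctan|0.13929| = 7.9° (true dip is 24.8°, so apparent ≤ true as expected).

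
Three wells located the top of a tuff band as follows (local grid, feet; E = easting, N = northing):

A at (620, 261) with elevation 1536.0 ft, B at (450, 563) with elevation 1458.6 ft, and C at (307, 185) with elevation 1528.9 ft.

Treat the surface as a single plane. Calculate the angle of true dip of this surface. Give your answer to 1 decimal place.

Let the plane be z = a·E + b·N + c.
B−A: −170a + 302b = −77.4;  C−A: −313a − 76b = −7.1.
Solving gives a = 0.07470, b = −0.21424.
Gradient magnitude |∇z| = √(a² + b²) = √(0.00558 + 0.04590) = 0.22689.
True dip = arctan(0.22689) = 12.8°, dipping toward NNW (azimuth ≈ 341°).

12.8°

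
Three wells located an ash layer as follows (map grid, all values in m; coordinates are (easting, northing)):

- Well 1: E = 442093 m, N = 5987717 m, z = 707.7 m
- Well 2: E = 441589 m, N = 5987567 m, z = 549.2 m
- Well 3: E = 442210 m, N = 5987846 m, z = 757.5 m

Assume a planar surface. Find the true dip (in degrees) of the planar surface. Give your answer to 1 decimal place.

17.0°

Let the plane be z = a·E + b·N + c.
Well 2−Well 1: −504a − 150b = −158.5;  Well 3−Well 1: 117a + 129b = 49.8.
Solving gives a = 0.27339, b = 0.13809.
Gradient magnitude |∇z| = √(a² + b²) = √(0.07474 + 0.01907) = 0.30628.
True dip = arctan(0.30628) = 17.0°, dipping toward WSW (azimuth ≈ 243°).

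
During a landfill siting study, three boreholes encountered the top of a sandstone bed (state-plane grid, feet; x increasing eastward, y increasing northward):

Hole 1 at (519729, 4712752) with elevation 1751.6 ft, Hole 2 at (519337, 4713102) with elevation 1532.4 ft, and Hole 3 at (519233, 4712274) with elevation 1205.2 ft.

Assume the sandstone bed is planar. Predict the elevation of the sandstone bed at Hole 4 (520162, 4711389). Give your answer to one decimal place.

1708.5 ft

Two edge vectors: Hole 1→Hole 2 = (-392, 350, -219.2), Hole 1→Hole 3 = (-496, -478, -546.4).
Normal n = (Hole 1→Hole 2) × (Hole 1→Hole 3) = (-296017.6, -105465.6, 360976).
So ∂z/∂x = −n_x/n_z = 0.820047870 and ∂z/∂y = −n_y/n_z = 0.292167900.
Intercept c from Hole 1: 1751.6 − 426202.66 − 1376914.86 = −1801365.92.
At (520162, 4711389): z = 426557.7 + 1376516.6 − 1801365.92 = 1708.5 ft.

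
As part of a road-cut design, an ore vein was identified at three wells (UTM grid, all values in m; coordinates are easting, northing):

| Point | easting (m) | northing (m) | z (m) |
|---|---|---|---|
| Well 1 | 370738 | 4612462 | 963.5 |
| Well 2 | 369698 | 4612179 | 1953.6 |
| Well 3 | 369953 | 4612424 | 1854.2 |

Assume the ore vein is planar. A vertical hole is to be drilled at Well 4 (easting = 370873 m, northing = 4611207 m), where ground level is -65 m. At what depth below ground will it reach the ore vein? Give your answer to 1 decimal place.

154.6 m

Let the plane be z = a·easting + b·northing + c.
Well 2−Well 1: −1040a − 283b = 990.1;  Well 3−Well 1: −785a − 38b = 890.7.
Solving gives a = −1.174168697, b = 0.816379664.
Then c = 963.5 − a·370738 − b·4612462 = −3329247.72.
At (370873, 4611207): z_contact = −435467.47 + 3764495.62 − 3329247.72 = -219.57 m.
Depth below ground = -65 − (-219.57) = 154.6 m.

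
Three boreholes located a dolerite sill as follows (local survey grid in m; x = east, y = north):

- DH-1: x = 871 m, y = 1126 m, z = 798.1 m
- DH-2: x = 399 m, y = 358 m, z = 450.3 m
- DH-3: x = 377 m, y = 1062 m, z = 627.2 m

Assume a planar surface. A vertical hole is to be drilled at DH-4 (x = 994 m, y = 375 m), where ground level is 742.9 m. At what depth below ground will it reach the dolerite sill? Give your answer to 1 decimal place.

102.4 m

Let the plane be z = a·x + b·y + c.
DH-2−DH-1: −472a − 768b = −347.8;  DH-3−DH-1: −494a − 64b = −170.9.
Solving gives a = 0.312133, b = 0.261033.
Then c = 798.1 − a·871 − b·1126 = 232.31.
At (994, 375): z_contact = 310.26 + 97.89 + 232.31 = 640.46 m.
Depth below ground = 742.9 − 640.46 = 102.4 m.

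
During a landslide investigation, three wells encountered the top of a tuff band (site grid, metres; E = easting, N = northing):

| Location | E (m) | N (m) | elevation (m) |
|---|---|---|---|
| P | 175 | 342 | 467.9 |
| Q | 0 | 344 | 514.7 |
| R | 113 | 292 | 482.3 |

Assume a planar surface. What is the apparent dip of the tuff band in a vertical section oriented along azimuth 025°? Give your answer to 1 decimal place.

Let the plane be z = a·E + b·N + c.
Q−P: −175a + 2b = 46.8;  R−P: −62a − 50b = 14.4.
Solving gives a = −0.26694, b = 0.04300.
Unit vector along 025° is (sin 25°, cos 25°) = (0.4226, 0.9063).
Slope in that direction = a·(0.4226) + b·(0.9063) = −0.07384.
Apparent dip = arctan|0.07384| = 4.2° (true dip is 15.1°, so apparent ≤ true as expected).

4.2°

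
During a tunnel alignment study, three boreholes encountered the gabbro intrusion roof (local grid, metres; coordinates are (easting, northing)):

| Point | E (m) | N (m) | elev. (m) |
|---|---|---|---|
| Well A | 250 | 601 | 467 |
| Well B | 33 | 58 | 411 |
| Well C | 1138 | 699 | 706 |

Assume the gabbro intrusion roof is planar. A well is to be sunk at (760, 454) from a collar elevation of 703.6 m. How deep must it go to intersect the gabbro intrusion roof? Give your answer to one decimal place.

Two edge vectors: Well A→Well B = (-217, -543, -56), Well A→Well C = (888, 98, 239).
Normal n = (Well A→Well B) × (Well A→Well C) = (-124289, 2135, 460918).
So ∂z/∂E = −n_x/n_z = 0.269655 and ∂z/∂N = −n_y/n_z = −0.004632.
Intercept c from Well A: 467 − 67.41 + 2.78 = 402.37.
At (760, 454): z_contact = 204.94 − 2.10 + 402.37 = 605.21 m.
Depth below ground = 703.6 − 605.21 = 98.4 m.

98.4 m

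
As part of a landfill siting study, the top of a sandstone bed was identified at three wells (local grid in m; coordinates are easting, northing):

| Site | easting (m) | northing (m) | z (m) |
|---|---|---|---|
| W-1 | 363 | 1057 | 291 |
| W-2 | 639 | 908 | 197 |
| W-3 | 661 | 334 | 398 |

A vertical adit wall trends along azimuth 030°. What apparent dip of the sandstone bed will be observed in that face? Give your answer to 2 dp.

30.61°

Let the plane be z = a·easting + b·northing + c.
W-2−W-1: 276a − 149b = −94;  W-3−W-1: 298a − 723b = 107.
Solving gives a = −0.54081, b = −0.37090.
Unit vector along 030° is (sin 30°, cos 30°) = (0.5000, 0.8660).
Slope in that direction = a·(0.5000) + b·(0.8660) = −0.59162.
Apparent dip = arctan|0.59162| = 30.61° (true dip is 33.3°, so apparent ≤ true as expected).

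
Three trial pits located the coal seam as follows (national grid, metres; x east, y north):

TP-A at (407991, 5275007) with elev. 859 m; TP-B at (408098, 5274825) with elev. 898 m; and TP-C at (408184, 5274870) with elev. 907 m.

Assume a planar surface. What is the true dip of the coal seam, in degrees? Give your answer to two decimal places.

Two edge vectors: TP-A→TP-B = (107, -182, 39), TP-A→TP-C = (193, -137, 48).
Normal n = (TP-A→TP-B) × (TP-A→TP-C) = (-3393, 2391, 20467).
So ∂z/∂x = −n_x/n_z = 0.16578 and ∂z/∂y = −n_y/n_z = −0.11682.
Gradient magnitude |∇z| = √(a² + b²) = √(0.02748 + 0.01365) = 0.20281.
True dip = arctan(0.20281) = 11.46°, dipping toward NW (azimuth ≈ 305°).

11.46°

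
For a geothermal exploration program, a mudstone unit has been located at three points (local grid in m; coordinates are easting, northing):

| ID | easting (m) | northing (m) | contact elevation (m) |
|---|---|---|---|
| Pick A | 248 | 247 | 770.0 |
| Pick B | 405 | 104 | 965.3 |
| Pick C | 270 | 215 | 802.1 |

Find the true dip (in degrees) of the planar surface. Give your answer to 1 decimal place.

44.1°

Let the plane be z = a·easting + b·northing + c.
Pick B−Pick A: 157a − 143b = 195.3;  Pick C−Pick A: 22a − 32b = 32.1.
Solving gives a = 0.88355, b = −0.39569.
Gradient magnitude |∇z| = √(a² + b²) = √(0.78065 + 0.15657) = 0.96810.
True dip = arctan(0.96810) = 44.1°, dipping toward WNW (azimuth ≈ 294°).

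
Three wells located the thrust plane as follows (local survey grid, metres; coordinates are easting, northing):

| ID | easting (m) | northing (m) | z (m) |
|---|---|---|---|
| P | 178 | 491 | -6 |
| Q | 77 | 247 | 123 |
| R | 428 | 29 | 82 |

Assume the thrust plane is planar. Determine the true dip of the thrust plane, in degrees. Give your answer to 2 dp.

Let the plane be z = a·easting + b·northing + c.
Q−P: −101a − 244b = 129;  R−P: 250a − 462b = 88.
Solving gives a = −0.35413, b = −0.38210.
Gradient magnitude |∇z| = √(a² + b²) = √(0.12541 + 0.14600) = 0.52097.
True dip = arctan(0.52097) = 27.52°, dipping toward NE (azimuth ≈ 043°).

27.52°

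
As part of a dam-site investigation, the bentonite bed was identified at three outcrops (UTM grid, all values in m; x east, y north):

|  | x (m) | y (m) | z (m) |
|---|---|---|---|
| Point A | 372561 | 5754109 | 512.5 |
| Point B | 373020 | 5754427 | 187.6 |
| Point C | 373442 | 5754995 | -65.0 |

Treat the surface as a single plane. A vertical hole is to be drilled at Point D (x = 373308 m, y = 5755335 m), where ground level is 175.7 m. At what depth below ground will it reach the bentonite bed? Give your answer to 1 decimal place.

Two edge vectors: Point A→Point B = (459, 318, -324.9), Point A→Point C = (881, 886, -577.5).
Normal n = (Point A→Point B) × (Point A→Point C) = (104216.4, -21164.4, 126516).
So ∂z/∂x = −n_x/n_z = −0.823740871 and ∂z/∂y = −n_y/n_z = 0.167286351.
Intercept c from Point A: 512.5 + 306893.72 − 962583.90 = −655177.68.
At (373308, 5755335): z_contact = −307509.06 + 962788.99 − 655177.68 = 102.26 m.
Depth below ground = 175.7 − 102.26 = 73.4 m.

73.4 m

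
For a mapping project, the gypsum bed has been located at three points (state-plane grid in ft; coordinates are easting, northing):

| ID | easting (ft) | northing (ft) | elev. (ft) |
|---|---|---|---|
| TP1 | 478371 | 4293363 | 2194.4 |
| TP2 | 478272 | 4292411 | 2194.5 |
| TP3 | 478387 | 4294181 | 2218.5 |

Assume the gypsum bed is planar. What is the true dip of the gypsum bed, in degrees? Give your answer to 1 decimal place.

Let the plane be z = a·easting + b·northing + c.
TP2−TP1: −99a − 952b = 0.1;  TP3−TP1: 16a + 818b = 24.1.
Solving gives a = −0.35019, b = 0.03631.
Gradient magnitude |∇z| = √(a² + b²) = √(0.12263 + 0.00132) = 0.35207.
True dip = arctan(0.35207) = 19.4°, dipping toward E (azimuth ≈ 096°).

19.4°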